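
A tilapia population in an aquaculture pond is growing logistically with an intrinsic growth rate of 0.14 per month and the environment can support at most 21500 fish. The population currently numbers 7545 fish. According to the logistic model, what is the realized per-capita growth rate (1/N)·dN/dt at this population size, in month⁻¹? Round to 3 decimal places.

0.091 per month

(1/N)·dN/dt = r(1 − N/K) = 0.14 × (1 − 7545/21500).
= 0.14 × 0.64907 = 0.09087.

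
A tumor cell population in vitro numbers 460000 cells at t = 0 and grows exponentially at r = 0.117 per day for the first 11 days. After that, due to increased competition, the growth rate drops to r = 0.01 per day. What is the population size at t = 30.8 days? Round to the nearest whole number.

2030884 cells

Phase 1: N(11) = 460000·e^(0.117×11) = 460000·e^1.287 = 1.666076×10^6.
Phase 2 runs for 30.8 − 11 = 19.8 days at r = 0.01.
N(30.8) = 1.666076×10^6·e^(0.01×19.8) = 1.666076×10^6·e^0.198 = 2.030884×10^6.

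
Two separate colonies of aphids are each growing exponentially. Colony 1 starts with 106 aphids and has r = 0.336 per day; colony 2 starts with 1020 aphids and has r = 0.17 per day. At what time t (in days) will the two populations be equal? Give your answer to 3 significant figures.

Set 106·e^(0.336t) = 1020·e^(0.17t).
e^((0.336 − 0.17)t) = 1020/106 → e^(0.166·t) = 9.6226.
0.166·t = ln(9.6226) = 2.2641, so t = 2.2641/0.166 = 13.639.

13.6 days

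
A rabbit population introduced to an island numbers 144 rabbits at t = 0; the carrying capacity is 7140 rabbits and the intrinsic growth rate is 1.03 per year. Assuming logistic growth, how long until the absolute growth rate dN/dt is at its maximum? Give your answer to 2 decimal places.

Logistic growth is fastest at N = K/2 = 3570.
A = (K − N₀)/N₀ = 48.583. Set K/(1 + A·e^(−rt)) = K/2 → A·e^(−rt) = 1.
e^(−1.03t) = 1/48.583 = 0.0205832, so t = ln(48.583)/1.03 = 3.8833/1.03 = 3.7702.

3.77 years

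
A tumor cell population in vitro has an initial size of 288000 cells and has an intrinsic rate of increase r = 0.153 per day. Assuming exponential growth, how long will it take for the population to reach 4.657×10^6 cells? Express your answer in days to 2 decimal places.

Set N₀·e^(rt) = 4.657×10^6: e^(0.153·t) = 4.657×10^6/288000 = 16.17.
0.153·t = ln(16.17) = 2.7832, so t = 2.7832/0.153 = 18.191.

18.19 days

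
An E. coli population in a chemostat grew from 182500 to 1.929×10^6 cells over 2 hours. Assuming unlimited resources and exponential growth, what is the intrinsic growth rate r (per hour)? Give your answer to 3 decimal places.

1.179 per hour

From N(t) = N₀·e^(rt): e^(r·2) = 1.929×10^6/182500 = 10.57.
r·2 = ln(10.57) = 2.358, so r = 2.358/2 = 1.179.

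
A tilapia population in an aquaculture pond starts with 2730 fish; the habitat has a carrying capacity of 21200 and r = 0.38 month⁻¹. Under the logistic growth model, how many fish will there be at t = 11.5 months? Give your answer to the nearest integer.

19529 fish

A = (K − N₀)/N₀ = (21200 − 2730)/2730 = 6.7656.
N(t) = K/(1 + A·e^(−rt)) = 21200/(1 + 6.7656×e^(−0.38×11.5)).
e^(−4.37) = 0.012651; denominator = 1 + 6.7656×0.012651 = 1.0856.
N = 21200/1.0856 = 19528.5.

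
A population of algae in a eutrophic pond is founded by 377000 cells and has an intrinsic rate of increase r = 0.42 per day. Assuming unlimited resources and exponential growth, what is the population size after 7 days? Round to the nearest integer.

N(t) = N₀·e^(rt) = 377000 × e^(0.42×7) = 377000 × e^2.94.
e^2.94 ≈ 18.916, so N ≈ 377000 × 18.916 = 7.131274×10^6.

7131274 cells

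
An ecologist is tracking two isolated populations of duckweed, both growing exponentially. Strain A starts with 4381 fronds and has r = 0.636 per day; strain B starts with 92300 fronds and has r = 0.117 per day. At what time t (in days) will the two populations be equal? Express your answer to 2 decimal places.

5.87 days

Set 4381·e^(0.636t) = 92300·e^(0.117t).
e^((0.636 − 0.117)t) = 92300/4381 → e^(0.519·t) = 21.068.
0.519·t = ln(21.068) = 3.0478, so t = 3.0478/0.519 = 5.8724.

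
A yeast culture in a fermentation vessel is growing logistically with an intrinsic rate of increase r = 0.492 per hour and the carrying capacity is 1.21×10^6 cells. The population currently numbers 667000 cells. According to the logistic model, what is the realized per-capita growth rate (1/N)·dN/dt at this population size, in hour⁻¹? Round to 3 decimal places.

(1/N)·dN/dt = r(1 − N/K) = 0.492 × (1 − 667000/1.21×10^6).
= 0.492 × 0.44876 = 0.22079.

0.221 per hour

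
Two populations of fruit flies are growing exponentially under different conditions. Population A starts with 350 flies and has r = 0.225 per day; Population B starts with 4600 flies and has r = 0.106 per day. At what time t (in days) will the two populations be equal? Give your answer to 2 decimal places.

21.65 days

Set 350·e^(0.225t) = 4600·e^(0.106t).
e^((0.225 − 0.106)t) = 4600/350 → e^(0.119·t) = 13.143.
0.119·t = ln(13.143) = 2.5759, so t = 2.5759/0.119 = 21.646.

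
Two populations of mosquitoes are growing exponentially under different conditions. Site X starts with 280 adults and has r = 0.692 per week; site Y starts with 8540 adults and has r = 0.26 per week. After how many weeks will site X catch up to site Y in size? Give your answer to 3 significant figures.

7.91 weeks

Set 280·e^(0.692t) = 8540·e^(0.26t).
e^((0.692 − 0.26)t) = 8540/280 → e^(0.432·t) = 30.5.
0.432·t = ln(30.5) = 3.4177, so t = 3.4177/0.432 = 7.9114.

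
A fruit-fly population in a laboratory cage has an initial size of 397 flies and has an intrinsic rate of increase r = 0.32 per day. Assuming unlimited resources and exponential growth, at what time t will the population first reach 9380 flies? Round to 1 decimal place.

Set N₀·e^(rt) = 9380: e^(0.32·t) = 9380/397 = 23.627.
0.32·t = ln(23.627) = 3.1624, so t = 3.1624/0.32 = 9.8825.

9.9 days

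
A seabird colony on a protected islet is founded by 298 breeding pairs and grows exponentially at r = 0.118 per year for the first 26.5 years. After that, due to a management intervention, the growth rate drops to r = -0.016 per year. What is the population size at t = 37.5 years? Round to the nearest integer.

Phase 1: N(26.5) = 298·e^(0.118×26.5) = 298·e^3.127 = 6796.03.
Phase 2 runs for 37.5 − 26.5 = 11 years at r = -0.016.
N(37.5) = 6796.03·e^(-0.016×11) = 6796.03·e^-0.176 = 5699.27.

5699 breeding pairs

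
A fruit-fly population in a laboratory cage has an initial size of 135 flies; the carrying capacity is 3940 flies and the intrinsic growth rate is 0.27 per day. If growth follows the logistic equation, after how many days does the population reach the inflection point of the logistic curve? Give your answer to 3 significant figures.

Logistic growth is fastest at N = K/2 = 1970.
A = (K − N₀)/N₀ = 28.185. Set K/(1 + A·e^(−rt)) = K/2 → A·e^(−rt) = 1.
e^(−0.27t) = 1/28.185 = 0.0354796, so t = ln(28.185)/0.27 = 3.3388/0.27 = 12.366.

12.4 days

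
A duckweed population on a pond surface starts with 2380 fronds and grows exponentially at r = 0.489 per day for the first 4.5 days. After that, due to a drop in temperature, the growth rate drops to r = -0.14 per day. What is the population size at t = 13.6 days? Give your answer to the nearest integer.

6011 fronds

Phase 1: N(4.5) = 2380·e^(0.489×4.5) = 2380·e^2.2 = 21490.3.
Phase 2 runs for 13.6 − 4.5 = 9.1 days at r = -0.14.
N(13.6) = 21490.3·e^(-0.14×9.1) = 21490.3·e^-1.274 = 6011.06.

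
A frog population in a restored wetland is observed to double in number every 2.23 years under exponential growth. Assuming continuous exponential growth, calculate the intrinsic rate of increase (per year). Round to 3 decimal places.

r = ln(2)/t_d = 0.6931/2.23 = 0.31083.

0.311 per year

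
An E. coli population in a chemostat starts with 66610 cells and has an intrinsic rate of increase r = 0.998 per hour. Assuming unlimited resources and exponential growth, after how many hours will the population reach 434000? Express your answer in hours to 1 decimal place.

Set N₀·e^(rt) = 434000: e^(0.998·t) = 434000/66610 = 6.5155.
0.998·t = ln(6.5155) = 1.8742, so t = 1.8742/0.998 = 1.8779.

1.9 hours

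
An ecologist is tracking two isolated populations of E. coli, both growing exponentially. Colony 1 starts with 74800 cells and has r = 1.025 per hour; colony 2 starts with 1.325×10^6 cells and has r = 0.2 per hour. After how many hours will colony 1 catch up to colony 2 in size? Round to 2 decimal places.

Set 74800·e^(1.025t) = 1.325×10^6·e^(0.2t).
e^((1.025 − 0.2)t) = 1.325×10^6/74800 → e^(0.825·t) = 17.714.
0.825·t = ln(17.714) = 2.8743, so t = 2.8743/0.825 = 3.4841.

3.48 hours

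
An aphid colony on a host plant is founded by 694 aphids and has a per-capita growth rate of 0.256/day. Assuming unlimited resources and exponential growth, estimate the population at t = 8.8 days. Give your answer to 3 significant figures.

6600 aphids

N(t) = N₀·e^(rt) = 694 × e^(0.256×8.8) = 694 × e^2.253.
e^2.253 ≈ 9.5143, so N ≈ 694 × 9.5143 = 6602.95.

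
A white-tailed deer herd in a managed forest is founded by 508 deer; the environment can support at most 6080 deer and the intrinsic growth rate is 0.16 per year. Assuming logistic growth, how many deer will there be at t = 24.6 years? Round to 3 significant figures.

A = (K − N₀)/N₀ = (6080 − 508)/508 = 10.969.
N(t) = K/(1 + A·e^(−rt)) = 6080/(1 + 10.969×e^(−0.16×24.6)).
e^(−3.936) = 0.019526; denominator = 1 + 10.969×0.019526 = 1.2142.
N = 6080/1.2142 = 5007.52.

5010 deer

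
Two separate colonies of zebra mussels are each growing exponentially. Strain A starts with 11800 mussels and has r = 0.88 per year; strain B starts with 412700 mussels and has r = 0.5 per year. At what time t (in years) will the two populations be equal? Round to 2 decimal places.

Set 11800·e^(0.88t) = 412700·e^(0.5t).
e^((0.88 − 0.5)t) = 412700/11800 → e^(0.38·t) = 34.975.
0.38·t = ln(34.975) = 3.5546, so t = 3.5546/0.38 = 9.3543.

9.35 years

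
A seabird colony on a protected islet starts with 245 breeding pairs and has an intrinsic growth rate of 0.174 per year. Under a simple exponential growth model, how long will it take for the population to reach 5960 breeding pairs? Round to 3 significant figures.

Set N₀·e^(rt) = 5960: e^(0.174·t) = 5960/245 = 24.327.
0.174·t = ln(24.327) = 3.1916, so t = 3.1916/0.174 = 18.342.

18.3 years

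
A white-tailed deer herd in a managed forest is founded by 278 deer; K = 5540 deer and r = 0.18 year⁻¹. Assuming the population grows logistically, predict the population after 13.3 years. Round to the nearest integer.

A = (K − N₀)/N₀ = (5540 − 278)/278 = 18.928.
N(t) = K/(1 + A·e^(−rt)) = 5540/(1 + 18.928×e^(−0.18×13.3)).
e^(−2.394) = 0.091264; denominator = 1 + 18.928×0.091264 = 2.7274.
N = 5540/2.7274 = 2031.2.

2031 deer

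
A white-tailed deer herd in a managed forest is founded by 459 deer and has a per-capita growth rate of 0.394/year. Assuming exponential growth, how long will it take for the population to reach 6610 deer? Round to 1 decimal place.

Set N₀·e^(rt) = 6610: e^(0.394·t) = 6610/459 = 14.401.
0.394·t = ln(14.401) = 2.6673, so t = 2.6673/0.394 = 6.7698.

6.8 years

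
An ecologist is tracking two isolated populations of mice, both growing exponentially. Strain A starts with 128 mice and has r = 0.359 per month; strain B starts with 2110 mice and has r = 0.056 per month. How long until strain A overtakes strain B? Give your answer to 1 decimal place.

9.2 months

Set 128·e^(0.359t) = 2110·e^(0.056t).
e^((0.359 − 0.056)t) = 2110/128 → e^(0.303·t) = 16.484.
0.303·t = ln(16.484) = 2.8024, so t = 2.8024/0.303 = 9.2489.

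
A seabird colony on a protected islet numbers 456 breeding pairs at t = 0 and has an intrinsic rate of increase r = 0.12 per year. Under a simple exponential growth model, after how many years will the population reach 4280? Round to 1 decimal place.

18.7 years

Set N₀·e^(rt) = 4280: e^(0.12·t) = 4280/456 = 9.386.
0.12·t = ln(9.386) = 2.2392, so t = 2.2392/0.12 = 18.66.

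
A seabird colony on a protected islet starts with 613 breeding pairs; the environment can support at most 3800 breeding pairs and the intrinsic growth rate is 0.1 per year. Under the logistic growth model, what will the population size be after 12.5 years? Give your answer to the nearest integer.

A = (K − N₀)/N₀ = (3800 − 613)/613 = 5.199.
N(t) = K/(1 + A·e^(−rt)) = 3800/(1 + 5.199×e^(−0.1×12.5)).
e^(−1.25) = 0.2865; denominator = 1 + 5.199×0.2865 = 2.4895.
N = 3800/2.4895 = 1526.38.

1526 breeding pairs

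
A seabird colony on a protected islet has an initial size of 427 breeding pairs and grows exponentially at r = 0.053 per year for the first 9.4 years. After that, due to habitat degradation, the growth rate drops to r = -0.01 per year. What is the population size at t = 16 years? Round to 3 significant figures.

658 breeding pairs

Phase 1: N(9.4) = 427·e^(0.053×9.4) = 427·e^0.4982 = 702.738.
Phase 2 runs for 16 − 9.4 = 6.6 years at r = -0.01.
N(16) = 702.738·e^(-0.01×6.6) = 702.738·e^-0.066 = 657.855.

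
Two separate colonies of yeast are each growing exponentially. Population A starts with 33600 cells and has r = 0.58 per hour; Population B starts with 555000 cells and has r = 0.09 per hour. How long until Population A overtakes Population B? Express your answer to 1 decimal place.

5.7 hours

Set 33600·e^(0.58t) = 555000·e^(0.09t).
e^((0.58 − 0.09)t) = 555000/33600 → e^(0.49·t) = 16.518.
0.49·t = ln(16.518) = 2.8044, so t = 2.8044/0.49 = 5.7234.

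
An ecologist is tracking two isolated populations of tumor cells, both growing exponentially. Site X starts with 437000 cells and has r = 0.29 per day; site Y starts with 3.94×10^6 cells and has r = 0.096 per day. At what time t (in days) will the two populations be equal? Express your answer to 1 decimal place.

11.3 days

Set 437000·e^(0.29t) = 3.94×10^6·e^(0.096t).
e^((0.29 − 0.096)t) = 3.94×10^6/437000 → e^(0.194·t) = 9.016.
0.194·t = ln(9.016) = 2.199, so t = 2.199/0.194 = 11.335.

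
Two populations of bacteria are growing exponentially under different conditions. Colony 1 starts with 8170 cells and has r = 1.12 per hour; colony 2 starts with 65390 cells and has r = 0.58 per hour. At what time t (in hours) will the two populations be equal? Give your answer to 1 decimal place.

3.9 hours

Set 8170·e^(1.12t) = 65390·e^(0.58t).
e^((1.12 − 0.58)t) = 65390/8170 → e^(0.54·t) = 8.0037.
0.54·t = ln(8.0037) = 2.0799, so t = 2.0799/0.54 = 3.8517.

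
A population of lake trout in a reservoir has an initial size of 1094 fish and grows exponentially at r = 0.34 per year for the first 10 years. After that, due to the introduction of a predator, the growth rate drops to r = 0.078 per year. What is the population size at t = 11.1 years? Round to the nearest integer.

Phase 1: N(10) = 1094·e^(0.34×10) = 1094·e^3.4 = 32780.7.
Phase 2 runs for 11.1 − 10 = 1.1 years at r = 0.078.
N(11.1) = 32780.7·e^(0.078×1.1) = 32780.7·e^0.0858 = 35717.5.

35717 fish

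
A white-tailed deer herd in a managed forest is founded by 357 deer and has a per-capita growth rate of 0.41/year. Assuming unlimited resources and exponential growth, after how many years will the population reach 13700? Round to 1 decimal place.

Set N₀·e^(rt) = 13700: e^(0.41·t) = 13700/357 = 38.375.
0.41·t = ln(38.375) = 3.6474, so t = 3.6474/0.41 = 8.8961.

8.9 years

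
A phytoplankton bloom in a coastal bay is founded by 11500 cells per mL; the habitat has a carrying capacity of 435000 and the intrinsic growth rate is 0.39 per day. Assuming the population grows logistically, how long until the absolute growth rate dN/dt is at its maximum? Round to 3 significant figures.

Logistic growth is fastest at N = K/2 = 217500.
A = (K − N₀)/N₀ = 36.826. Set K/(1 + A·e^(−rt)) = K/2 → A·e^(−rt) = 1.
e^(−0.39t) = 1/36.826 = 0.0271547, so t = ln(36.826)/0.39 = 3.6062/0.39 = 9.2467.

9.25 days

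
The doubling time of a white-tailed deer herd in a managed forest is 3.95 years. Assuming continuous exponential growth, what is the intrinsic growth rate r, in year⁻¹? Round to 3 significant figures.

r = ln(2)/t_d = 0.6931/3.95 = 0.17548.

0.175 per year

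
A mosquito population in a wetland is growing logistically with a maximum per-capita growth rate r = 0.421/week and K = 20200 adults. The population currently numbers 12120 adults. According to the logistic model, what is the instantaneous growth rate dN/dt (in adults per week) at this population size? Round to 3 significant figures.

2040 adults per week

dN/dt = rN(1 − N/K) = 0.421 × 12120 × (1 − 12120/20200).
1 − 12120/20200 = 0.4; dN/dt = 0.421 × 12120 × 0.4 = 2041.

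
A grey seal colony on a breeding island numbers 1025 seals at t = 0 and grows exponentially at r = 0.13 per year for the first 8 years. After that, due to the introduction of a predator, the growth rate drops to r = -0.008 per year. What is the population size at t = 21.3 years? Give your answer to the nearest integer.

Phase 1: N(8) = 1025·e^(0.13×8) = 1025·e^1.04 = 2899.95.
Phase 2 runs for 21.3 − 8 = 13.3 years at r = -0.008.
N(21.3) = 2899.95·e^(-0.008×13.3) = 2899.95·e^-0.1064 = 2607.24.

2607 seals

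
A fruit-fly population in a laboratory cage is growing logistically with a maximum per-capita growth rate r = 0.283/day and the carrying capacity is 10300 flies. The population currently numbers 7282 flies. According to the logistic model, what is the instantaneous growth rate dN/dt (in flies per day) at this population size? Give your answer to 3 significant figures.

dN/dt = rN(1 − N/K) = 0.283 × 7282 × (1 − 7282/10300).
1 − 7282/10300 = 0.29301; dN/dt = 0.283 × 7282 × 0.29301 = 603.84.

604 flies per day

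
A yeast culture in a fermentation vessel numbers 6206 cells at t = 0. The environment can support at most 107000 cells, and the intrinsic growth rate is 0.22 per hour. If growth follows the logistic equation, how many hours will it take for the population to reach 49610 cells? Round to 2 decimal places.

12.01 hours

A = (K − N₀)/N₀ = (107000 − 6206)/6206 = 16.241.
Solve 107000/(1 + 16.241·e^(−0.22t)) = 49610: 1 + 16.241·e^(−0.22t) = 2.1568, so e^(−0.22t) = 0.0712269.
−0.22·t = ln(0.0712269) = -2.6419, so t = 2.6419/0.22 = 12.009.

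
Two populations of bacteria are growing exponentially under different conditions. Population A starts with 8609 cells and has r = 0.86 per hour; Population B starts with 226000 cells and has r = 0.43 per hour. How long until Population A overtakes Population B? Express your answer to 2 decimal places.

Set 8609·e^(0.86t) = 226000·e^(0.43t).
e^((0.86 − 0.43)t) = 226000/8609 → e^(0.43·t) = 26.252.
0.43·t = ln(26.252) = 3.2677, so t = 3.2677/0.43 = 7.5994.

7.60 hours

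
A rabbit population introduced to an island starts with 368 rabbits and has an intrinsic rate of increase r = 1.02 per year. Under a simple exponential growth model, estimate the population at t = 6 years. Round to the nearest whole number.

167390 rabbits

N(t) = N₀·e^(rt) = 368 × e^(1.02×6) = 368 × e^6.12.
e^6.12 ≈ 454.86, so N ≈ 368 × 454.86 = 167390.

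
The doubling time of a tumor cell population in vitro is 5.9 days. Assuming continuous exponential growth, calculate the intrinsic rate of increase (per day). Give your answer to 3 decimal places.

0.117 per day

r = ln(2)/t_d = 0.6931/5.9 = 0.11748.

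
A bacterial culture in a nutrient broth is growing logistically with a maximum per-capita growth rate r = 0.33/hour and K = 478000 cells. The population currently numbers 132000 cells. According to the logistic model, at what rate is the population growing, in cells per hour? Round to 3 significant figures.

dN/dt = rN(1 − N/K) = 0.33 × 132000 × (1 − 132000/478000).
1 − 132000/478000 = 0.72385; dN/dt = 0.33 × 132000 × 0.72385 = 31531.

31500 cells per hour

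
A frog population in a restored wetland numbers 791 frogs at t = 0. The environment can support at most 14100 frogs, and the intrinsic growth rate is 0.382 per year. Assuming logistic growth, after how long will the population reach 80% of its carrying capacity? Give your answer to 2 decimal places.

11.02 years

A = (K − N₀)/N₀ = (14100 − 791)/791 = 16.826.
Solve 14100/(1 + 16.826·e^(−0.382t)) = 11280: 1 + 16.826·e^(−0.382t) = 1.25, so e^(−0.382t) = 0.0148584.
−0.382·t = ln(0.0148584) = -4.2092, so t = 4.2092/0.382 = 11.019.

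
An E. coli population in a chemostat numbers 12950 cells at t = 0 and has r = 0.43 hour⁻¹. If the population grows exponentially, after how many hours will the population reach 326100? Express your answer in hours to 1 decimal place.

Set N₀·e^(rt) = 326100: e^(0.43·t) = 326100/12950 = 25.181.
0.43·t = ln(25.181) = 3.2261, so t = 3.2261/0.43 = 7.5026.

7.5 hours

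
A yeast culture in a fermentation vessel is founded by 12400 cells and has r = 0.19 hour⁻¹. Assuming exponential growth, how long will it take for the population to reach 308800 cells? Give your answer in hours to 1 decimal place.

Set N₀·e^(rt) = 308800: e^(0.19·t) = 308800/12400 = 24.903.
0.19·t = ln(24.903) = 3.215, so t = 3.215/0.19 = 16.921.

16.9 hours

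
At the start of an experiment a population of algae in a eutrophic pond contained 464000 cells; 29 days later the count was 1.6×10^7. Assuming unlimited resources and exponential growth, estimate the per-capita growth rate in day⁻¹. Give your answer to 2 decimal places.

From N(t) = N₀·e^(rt): e^(r·29) = 1.6×10^7/464000 = 34.483.
r·29 = ln(34.483) = 3.5405, so r = 3.5405/29 = 0.12208.

0.12 per day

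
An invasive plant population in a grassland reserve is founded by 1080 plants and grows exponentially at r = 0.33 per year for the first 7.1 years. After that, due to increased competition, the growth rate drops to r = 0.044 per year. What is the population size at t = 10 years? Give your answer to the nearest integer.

Phase 1: N(7.1) = 1080·e^(0.33×7.1) = 1080·e^2.343 = 11245.4.
Phase 2 runs for 10 − 7.1 = 2.9 years at r = 0.044.
N(10) = 11245.4·e^(0.044×2.9) = 11245.4·e^0.1276 = 12775.9.

12776 plants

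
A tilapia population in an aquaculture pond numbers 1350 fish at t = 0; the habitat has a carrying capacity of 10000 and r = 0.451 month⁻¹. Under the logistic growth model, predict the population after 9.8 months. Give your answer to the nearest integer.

A = (K − N₀)/N₀ = (10000 − 1350)/1350 = 6.4074.
N(t) = K/(1 + A·e^(−rt)) = 10000/(1 + 6.4074×e^(−0.451×9.8)).
e^(−4.42) = 0.012037; denominator = 1 + 6.4074×0.012037 = 1.0771.
N = 10000/1.0771 = 9283.99.

9284 fish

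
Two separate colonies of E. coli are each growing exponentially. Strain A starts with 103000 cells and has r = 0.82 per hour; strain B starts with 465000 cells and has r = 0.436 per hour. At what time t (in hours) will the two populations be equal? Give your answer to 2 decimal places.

Set 103000·e^(0.82t) = 465000·e^(0.436t).
e^((0.82 − 0.436)t) = 465000/103000 → e^(0.384·t) = 4.5146.
0.384·t = ln(4.5146) = 1.5073, so t = 1.5073/0.384 = 3.9253.

3.93 hours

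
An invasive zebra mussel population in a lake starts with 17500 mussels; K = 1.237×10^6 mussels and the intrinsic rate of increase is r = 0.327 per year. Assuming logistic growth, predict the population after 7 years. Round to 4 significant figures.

A = (K − N₀)/N₀ = (1.237×10^6 − 17500)/17500 = 69.686.
N(t) = K/(1 + A·e^(−rt)) = 1.237×10^6/(1 + 69.686×e^(−0.327×7)).
e^(−2.289) = 0.10137; denominator = 1 + 69.686×0.10137 = 8.0639.
N = 1.237×10^6/8.0639 = 153400.

153400 mussels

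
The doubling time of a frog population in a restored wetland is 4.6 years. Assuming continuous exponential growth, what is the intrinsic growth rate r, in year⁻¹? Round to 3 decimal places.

0.151 per year

r = ln(2)/t_d = 0.6931/4.6 = 0.15068.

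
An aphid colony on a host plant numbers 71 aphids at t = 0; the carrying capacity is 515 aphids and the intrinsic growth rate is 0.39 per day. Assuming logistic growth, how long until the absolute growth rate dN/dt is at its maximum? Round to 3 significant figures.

4.70 days

Logistic growth is fastest at N = K/2 = 257.5.
A = (K − N₀)/N₀ = 6.2535. Set K/(1 + A·e^(−rt)) = K/2 → A·e^(−rt) = 1.
e^(−0.39t) = 1/6.2535 = 0.15991, so t = ln(6.2535)/0.39 = 1.8331/0.39 = 4.7004.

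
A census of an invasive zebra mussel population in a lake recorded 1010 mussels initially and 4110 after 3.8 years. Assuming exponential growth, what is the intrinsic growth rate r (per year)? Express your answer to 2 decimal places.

From N(t) = N₀·e^(rt): e^(r·3.8) = 4110/1010 = 4.0693.
r·3.8 = ln(4.0693) = 1.4035, so r = 1.4035/3.8 = 0.36933.

0.37 per year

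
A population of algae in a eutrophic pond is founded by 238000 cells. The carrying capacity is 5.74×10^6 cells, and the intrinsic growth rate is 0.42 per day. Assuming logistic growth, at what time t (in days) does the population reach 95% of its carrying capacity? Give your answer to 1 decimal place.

A = (K − N₀)/N₀ = (5.74×10^6 − 238000)/238000 = 23.118.
Solve 5.74×10^6/(1 + 23.118·e^(−0.42t)) = 5.453×10^6: 1 + 23.118·e^(−0.42t) = 1.0526, so e^(−0.42t) = 0.00227668.
−0.42·t = ln(0.00227668) = -6.085, so t = 6.085/0.42 = 14.488.

14.5 days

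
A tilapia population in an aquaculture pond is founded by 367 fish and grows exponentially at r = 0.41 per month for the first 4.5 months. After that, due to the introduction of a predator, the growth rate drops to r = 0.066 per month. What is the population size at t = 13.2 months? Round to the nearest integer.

Phase 1: N(4.5) = 367·e^(0.41×4.5) = 367·e^1.845 = 2322.41.
Phase 2 runs for 13.2 − 4.5 = 8.7 months at r = 0.066.
N(13.2) = 2322.41·e^(0.066×8.7) = 2322.41·e^0.5742 = 4123.93.

4124 fish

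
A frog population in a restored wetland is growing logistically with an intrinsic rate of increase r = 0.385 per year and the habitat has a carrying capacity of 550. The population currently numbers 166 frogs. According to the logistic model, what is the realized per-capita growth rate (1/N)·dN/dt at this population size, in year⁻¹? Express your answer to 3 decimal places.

(1/N)·dN/dt = r(1 − N/K) = 0.385 × (1 − 166/550).
= 0.385 × 0.69818 = 0.2688.

0.269 per year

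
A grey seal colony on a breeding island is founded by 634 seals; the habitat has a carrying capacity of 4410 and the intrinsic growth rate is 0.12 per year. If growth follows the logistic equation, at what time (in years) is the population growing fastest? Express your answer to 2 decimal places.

14.87 years

Logistic growth is fastest at N = K/2 = 2205.
A = (K − N₀)/N₀ = 5.9558. Set K/(1 + A·e^(−rt)) = K/2 → A·e^(−rt) = 1.
e^(−0.12t) = 1/5.9558 = 0.167903, so t = ln(5.9558)/0.12 = 1.7844/0.12 = 14.87.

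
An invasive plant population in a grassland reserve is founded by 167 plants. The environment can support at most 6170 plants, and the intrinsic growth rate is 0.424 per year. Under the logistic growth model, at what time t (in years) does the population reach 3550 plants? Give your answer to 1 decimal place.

9.2 years

A = (K − N₀)/N₀ = (6170 − 167)/167 = 35.946.
Solve 6170/(1 + 35.946·e^(−0.424t)) = 3550: 1 + 35.946·e^(−0.424t) = 1.738, so e^(−0.424t) = 0.0205315.
−0.424·t = ln(0.0205315) = -3.8858, so t = 3.8858/0.424 = 9.1646.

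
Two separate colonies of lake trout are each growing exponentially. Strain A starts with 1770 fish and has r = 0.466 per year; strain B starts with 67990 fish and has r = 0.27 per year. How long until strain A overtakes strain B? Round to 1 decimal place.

18.6 years

Set 1770·e^(0.466t) = 67990·e^(0.27t).
e^((0.466 − 0.27)t) = 67990/1770 → e^(0.196·t) = 38.412.
0.196·t = ln(38.412) = 3.6484, so t = 3.6484/0.196 = 18.614.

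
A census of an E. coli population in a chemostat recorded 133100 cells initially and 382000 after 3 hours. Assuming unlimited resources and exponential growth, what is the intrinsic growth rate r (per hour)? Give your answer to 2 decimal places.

From N(t) = N₀·e^(rt): e^(r·3) = 382000/133100 = 2.87.
r·3 = ln(2.87) = 1.0543, so r = 1.0543/3 = 0.35144.

0.35 per hour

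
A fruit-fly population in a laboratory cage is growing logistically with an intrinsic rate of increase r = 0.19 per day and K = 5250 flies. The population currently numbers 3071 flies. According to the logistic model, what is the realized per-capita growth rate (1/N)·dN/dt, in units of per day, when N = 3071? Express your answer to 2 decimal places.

(1/N)·dN/dt = r(1 − N/K) = 0.19 × (1 − 3071/5250).
= 0.19 × 0.41505 = 0.078859.

0.08 per day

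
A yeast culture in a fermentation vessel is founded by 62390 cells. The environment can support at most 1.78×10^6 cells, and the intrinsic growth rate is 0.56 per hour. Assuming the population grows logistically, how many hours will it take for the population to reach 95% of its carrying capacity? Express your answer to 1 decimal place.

A = (K − N₀)/N₀ = (1.78×10^6 − 62390)/62390 = 27.53.
Solve 1.78×10^6/(1 + 27.53·e^(−0.56t)) = 1.691×10^6: 1 + 27.53·e^(−0.56t) = 1.0526, so e^(−0.56t) = 0.00191178.
−0.56·t = ln(0.00191178) = -6.2597, so t = 6.2597/0.56 = 11.178.

11.2 hours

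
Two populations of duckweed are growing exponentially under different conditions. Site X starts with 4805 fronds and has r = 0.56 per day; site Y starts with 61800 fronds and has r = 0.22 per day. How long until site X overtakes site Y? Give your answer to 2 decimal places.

Set 4805·e^(0.56t) = 61800·e^(0.22t).
e^((0.56 − 0.22)t) = 61800/4805 → e^(0.34·t) = 12.862.
0.34·t = ln(12.862) = 2.5542, so t = 2.5542/0.34 = 7.5125.

7.51 days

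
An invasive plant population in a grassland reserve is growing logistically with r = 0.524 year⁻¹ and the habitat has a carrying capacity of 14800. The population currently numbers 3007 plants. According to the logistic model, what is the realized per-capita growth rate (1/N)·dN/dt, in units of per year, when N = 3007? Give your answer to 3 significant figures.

(1/N)·dN/dt = r(1 − N/K) = 0.524 × (1 − 3007/14800).
= 0.524 × 0.79682 = 0.41754.

0.418 per year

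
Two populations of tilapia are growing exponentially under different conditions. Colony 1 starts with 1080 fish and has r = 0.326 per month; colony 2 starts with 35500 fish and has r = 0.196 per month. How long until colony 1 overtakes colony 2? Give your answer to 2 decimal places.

Set 1080·e^(0.326t) = 35500·e^(0.196t).
e^((0.326 − 0.196)t) = 35500/1080 → e^(0.13·t) = 32.87.
0.13·t = ln(32.87) = 3.4926, so t = 3.4926/0.13 = 26.866.

26.87 months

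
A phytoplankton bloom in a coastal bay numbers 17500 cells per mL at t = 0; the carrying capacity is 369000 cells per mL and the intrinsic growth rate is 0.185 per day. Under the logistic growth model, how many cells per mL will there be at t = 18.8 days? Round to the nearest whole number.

A = (K − N₀)/N₀ = (369000 − 17500)/17500 = 20.086.
N(t) = K/(1 + A·e^(−rt)) = 369000/(1 + 20.086×e^(−0.185×18.8)).
e^(−3.478) = 0.030869; denominator = 1 + 20.086×0.030869 = 1.62.
N = 369000/1.62 = 227774.

227774 cells per mL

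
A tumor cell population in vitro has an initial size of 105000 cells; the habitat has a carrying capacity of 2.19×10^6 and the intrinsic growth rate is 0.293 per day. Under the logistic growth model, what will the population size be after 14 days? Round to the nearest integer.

A = (K − N₀)/N₀ = (2.19×10^6 − 105000)/105000 = 19.857.
N(t) = K/(1 + A·e^(−rt)) = 2.19×10^6/(1 + 19.857×e^(−0.293×14)).
e^(−4.102) = 0.01654; denominator = 1 + 19.857×0.01654 = 1.3284.
N = 2.19×10^6/1.3284 = 1.648564×10^6.

1648564 cells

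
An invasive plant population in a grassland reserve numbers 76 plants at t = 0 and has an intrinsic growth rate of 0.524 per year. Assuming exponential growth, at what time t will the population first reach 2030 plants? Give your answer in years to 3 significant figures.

6.27 years

Set N₀·e^(rt) = 2030: e^(0.524·t) = 2030/76 = 26.711.
0.524·t = ln(26.711) = 3.2851, so t = 3.2851/0.524 = 6.2692.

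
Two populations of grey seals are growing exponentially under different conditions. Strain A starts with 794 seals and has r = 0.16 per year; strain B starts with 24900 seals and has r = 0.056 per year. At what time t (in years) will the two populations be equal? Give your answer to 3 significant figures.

33.1 years

Set 794·e^(0.16t) = 24900·e^(0.056t).
e^((0.16 − 0.056)t) = 24900/794 → e^(0.104·t) = 31.36.
0.104·t = ln(31.36) = 3.4455, so t = 3.4455/0.104 = 33.13.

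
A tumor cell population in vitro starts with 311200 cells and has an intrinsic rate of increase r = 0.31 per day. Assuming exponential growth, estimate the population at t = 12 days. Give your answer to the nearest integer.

N(t) = N₀·e^(rt) = 311200 × e^(0.31×12) = 311200 × e^3.72.
e^3.72 ≈ 41.264, so N ≈ 311200 × 41.264 = 1.284148×10^7.

12841479 cells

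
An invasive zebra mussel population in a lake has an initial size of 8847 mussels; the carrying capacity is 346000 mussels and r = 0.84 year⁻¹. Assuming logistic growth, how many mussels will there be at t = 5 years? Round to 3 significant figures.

220000 mussels

A = (K − N₀)/N₀ = (346000 − 8847)/8847 = 38.109.
N(t) = K/(1 + A·e^(−rt)) = 346000/(1 + 38.109×e^(−0.84×5)).
e^(−4.2) = 0.014996; denominator = 1 + 38.109×0.014996 = 1.5715.
N = 346000/1.5715 = 220176.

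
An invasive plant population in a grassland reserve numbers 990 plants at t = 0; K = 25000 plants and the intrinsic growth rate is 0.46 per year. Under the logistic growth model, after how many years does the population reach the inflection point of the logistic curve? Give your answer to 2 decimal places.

6.93 years

Logistic growth is fastest at N = K/2 = 12500.
A = (K − N₀)/N₀ = 24.253. Set K/(1 + A·e^(−rt)) = K/2 → A·e^(−rt) = 1.
e^(−0.46t) = 1/24.253 = 0.0412328, so t = ln(24.253)/0.46 = 3.1885/0.46 = 6.9316.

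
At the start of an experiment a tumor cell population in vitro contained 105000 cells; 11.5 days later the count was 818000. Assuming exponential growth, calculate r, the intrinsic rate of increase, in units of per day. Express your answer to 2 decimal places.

From N(t) = N₀·e^(rt): e^(r·11.5) = 818000/105000 = 7.7905.
r·11.5 = ln(7.7905) = 2.0529, so r = 2.0529/11.5 = 0.17851.

0.18 per day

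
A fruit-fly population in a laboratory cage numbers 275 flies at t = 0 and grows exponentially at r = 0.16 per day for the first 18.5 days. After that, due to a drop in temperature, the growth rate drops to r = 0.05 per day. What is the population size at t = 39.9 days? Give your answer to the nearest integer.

15472 flies

Phase 1: N(18.5) = 275·e^(0.16×18.5) = 275·e^2.96 = 5306.94.
Phase 2 runs for 39.9 − 18.5 = 21.4 days at r = 0.05.
N(39.9) = 5306.94·e^(0.05×21.4) = 5306.94·e^1.07 = 15471.8.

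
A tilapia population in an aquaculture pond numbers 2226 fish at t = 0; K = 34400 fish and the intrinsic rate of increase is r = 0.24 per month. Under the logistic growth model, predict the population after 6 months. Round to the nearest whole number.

7775 fish

A = (K − N₀)/N₀ = (34400 − 2226)/2226 = 14.454.
N(t) = K/(1 + A·e^(−rt)) = 34400/(1 + 14.454×e^(−0.24×6)).
e^(−1.44) = 0.23693; denominator = 1 + 14.454×0.23693 = 4.4245.
N = 34400/4.4245 = 7774.91.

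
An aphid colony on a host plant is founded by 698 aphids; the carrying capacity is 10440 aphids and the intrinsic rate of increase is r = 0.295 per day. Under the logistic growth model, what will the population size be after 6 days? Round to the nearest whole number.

3091 aphids

A = (K − N₀)/N₀ = (10440 − 698)/698 = 13.957.
N(t) = K/(1 + A·e^(−rt)) = 10440/(1 + 13.957×e^(−0.295×6)).
e^(−1.77) = 0.17033; denominator = 1 + 13.957×0.17033 = 3.3773.
N = 10440/3.3773 = 3091.19.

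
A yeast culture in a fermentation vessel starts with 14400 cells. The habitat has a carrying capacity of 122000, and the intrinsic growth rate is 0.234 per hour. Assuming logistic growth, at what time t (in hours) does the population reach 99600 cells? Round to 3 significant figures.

A = (K − N₀)/N₀ = (122000 − 14400)/14400 = 7.4722.
Solve 122000/(1 + 7.4722·e^(−0.234t)) = 99600: 1 + 7.4722·e^(−0.234t) = 1.2249, so e^(−0.234t) = 0.0300981.
−0.234·t = ln(0.0300981) = -3.5033, so t = 3.5033/0.234 = 14.971.

15.0 hours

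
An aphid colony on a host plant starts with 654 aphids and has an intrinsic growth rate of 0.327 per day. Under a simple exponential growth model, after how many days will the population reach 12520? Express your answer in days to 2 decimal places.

Set N₀·e^(rt) = 12520: e^(0.327·t) = 12520/654 = 19.144.
0.327·t = ln(19.144) = 2.952, so t = 2.952/0.327 = 9.0274.

9.03 days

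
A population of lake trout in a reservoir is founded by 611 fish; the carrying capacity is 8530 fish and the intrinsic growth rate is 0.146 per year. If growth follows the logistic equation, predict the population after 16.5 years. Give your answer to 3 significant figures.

A = (K − N₀)/N₀ = (8530 − 611)/611 = 12.961.
N(t) = K/(1 + A·e^(−rt)) = 8530/(1 + 12.961×e^(−0.146×16.5)).
e^(−2.409) = 0.089905; denominator = 1 + 12.961×0.089905 = 2.1652.
N = 8530/2.1652 = 3939.53.

3940 fish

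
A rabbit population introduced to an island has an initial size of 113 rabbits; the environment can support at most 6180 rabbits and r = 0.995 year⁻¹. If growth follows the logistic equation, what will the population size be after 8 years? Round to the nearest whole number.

A = (K − N₀)/N₀ = (6180 − 113)/113 = 53.69.
N(t) = K/(1 + A·e^(−rt)) = 6180/(1 + 53.69×e^(−0.995×8)).
e^(−7.96) = 0.00034915; denominator = 1 + 53.69×0.00034915 = 1.0187.
N = 6180/1.0187 = 6066.28.

6066 rabbits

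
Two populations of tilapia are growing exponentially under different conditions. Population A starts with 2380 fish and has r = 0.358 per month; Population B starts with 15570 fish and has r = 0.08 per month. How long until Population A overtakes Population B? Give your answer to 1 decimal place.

6.8 months

Set 2380·e^(0.358t) = 15570·e^(0.08t).
e^((0.358 − 0.08)t) = 15570/2380 → e^(0.278·t) = 6.542.
0.278·t = ln(6.542) = 1.8782, so t = 1.8782/0.278 = 6.7563.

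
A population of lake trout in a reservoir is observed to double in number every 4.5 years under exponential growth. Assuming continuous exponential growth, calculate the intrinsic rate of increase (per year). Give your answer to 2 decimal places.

0.15 per year

r = ln(2)/t_d = 0.6931/4.5 = 0.15403.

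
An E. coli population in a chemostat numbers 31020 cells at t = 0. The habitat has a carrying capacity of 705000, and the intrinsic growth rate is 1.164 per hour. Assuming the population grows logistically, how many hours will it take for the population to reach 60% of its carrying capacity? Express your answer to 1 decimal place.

3.0 hours

A = (K − N₀)/N₀ = (705000 − 31020)/31020 = 21.727.
Solve 705000/(1 + 21.727·e^(−1.164t)) = 423000: 1 + 21.727·e^(−1.164t) = 1.6667, so e^(−1.164t) = 0.0306834.
−1.164·t = ln(0.0306834) = -3.484, so t = 3.484/1.164 = 2.9932.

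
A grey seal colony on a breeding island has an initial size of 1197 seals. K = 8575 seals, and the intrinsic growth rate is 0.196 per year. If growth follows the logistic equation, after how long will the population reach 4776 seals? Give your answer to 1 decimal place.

A = (K − N₀)/N₀ = (8575 − 1197)/1197 = 6.1637.
Solve 8575/(1 + 6.1637·e^(−0.196t)) = 4776: 1 + 6.1637·e^(−0.196t) = 1.7954, so e^(−0.196t) = 0.129051.
−0.196·t = ln(0.129051) = -2.0475, so t = 2.0475/0.196 = 10.447.

10.4 years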